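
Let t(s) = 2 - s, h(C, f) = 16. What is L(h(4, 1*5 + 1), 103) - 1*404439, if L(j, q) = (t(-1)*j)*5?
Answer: -404199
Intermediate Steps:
L(j, q) = 15*j (L(j, q) = ((2 - 1*(-1))*j)*5 = ((2 + 1)*j)*5 = (3*j)*5 = 15*j)
L(h(4, 1*5 + 1), 103) - 1*404439 = 15*16 - 1*404439 = 240 - 404439 = -404199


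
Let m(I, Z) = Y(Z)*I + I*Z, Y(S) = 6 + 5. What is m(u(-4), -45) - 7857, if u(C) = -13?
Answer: -7415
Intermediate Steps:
Y(S) = 11
m(I, Z) = 11*I + I*Z
m(u(-4), -45) - 7857 = -13*(11 - 45) - 7857 = -13*(-34) - 7857 = 442 - 7857 = -7415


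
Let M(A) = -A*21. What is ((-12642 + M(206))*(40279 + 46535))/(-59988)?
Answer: 122754996/4999 ≈ 24556.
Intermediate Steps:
M(A) = -21*A
((-12642 + M(206))*(40279 + 46535))/(-59988) = ((-12642 - 21*206)*(40279 + 46535))/(-59988) = ((-12642 - 4326)*86814)*(-1/59988) = -16968*86814*(-1/59988) = -1473059952*(-1/59988) = 122754996/4999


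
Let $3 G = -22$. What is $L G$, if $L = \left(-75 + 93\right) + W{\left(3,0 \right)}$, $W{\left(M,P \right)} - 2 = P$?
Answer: $- \frac{440}{3} \approx -146.67$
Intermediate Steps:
$G = - \frac{22}{3}$ ($G = \frac{1}{3} \left(-22\right) = - \frac{22}{3} \approx -7.3333$)
$W{\left(M,P \right)} = 2 + P$
$L = 20$ ($L = \left(-75 + 93\right) + \left(2 + 0\right) = 18 + 2 = 20$)
$L G = 20 \left(- \frac{22}{3}\right) = - \frac{440}{3}$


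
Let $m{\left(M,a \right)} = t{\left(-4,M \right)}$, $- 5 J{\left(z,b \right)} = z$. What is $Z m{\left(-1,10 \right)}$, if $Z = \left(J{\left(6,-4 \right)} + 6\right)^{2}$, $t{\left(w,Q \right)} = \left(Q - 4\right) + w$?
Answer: $- \frac{5184}{25} \approx -207.36$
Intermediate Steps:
$J{\left(z,b \right)} = - \frac{z}{5}$
$t{\left(w,Q \right)} = -4 + Q + w$ ($t{\left(w,Q \right)} = \left(-4 + Q\right) + w = -4 + Q + w$)
$m{\left(M,a \right)} = -8 + M$ ($m{\left(M,a \right)} = -4 + M - 4 = -8 + M$)
$Z = \frac{576}{25}$ ($Z = \left(\left(- \frac{1}{5}\right) 6 + 6\right)^{2} = \left(- \frac{6}{5} + 6\right)^{2} = \left(\frac{24}{5}\right)^{2} = \frac{576}{25} \approx 23.04$)
$Z m{\left(-1,10 \right)} = \frac{576 \left(-8 - 1\right)}{25} = \frac{576}{25} \left(-9\right) = - \frac{5184}{25}$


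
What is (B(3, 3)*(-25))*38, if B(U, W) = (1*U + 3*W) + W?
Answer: -14250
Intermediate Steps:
B(U, W) = U + 4*W (B(U, W) = (U + 3*W) + W = U + 4*W)
(B(3, 3)*(-25))*38 = ((3 + 4*3)*(-25))*38 = ((3 + 12)*(-25))*38 = (15*(-25))*38 = -375*38 = -14250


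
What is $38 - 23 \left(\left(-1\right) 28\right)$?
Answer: $682$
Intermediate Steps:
$38 - 23 \left(\left(-1\right) 28\right) = 38 - -644 = 38 + 644 = 682$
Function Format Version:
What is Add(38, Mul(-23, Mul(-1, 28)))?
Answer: 682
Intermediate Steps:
Add(38, Mul(-23, Mul(-1, 28))) = Add(38, Mul(-23, -28)) = Add(38, 644) = 682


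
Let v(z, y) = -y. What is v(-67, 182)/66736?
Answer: -91/33368 ≈ -0.0027272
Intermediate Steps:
v(-67, 182)/66736 = -1*182/66736 = -182*1/66736 = -91/33368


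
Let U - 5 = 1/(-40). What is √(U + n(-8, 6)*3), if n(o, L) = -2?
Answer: I*√410/20 ≈ 1.0124*I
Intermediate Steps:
U = 199/40 (U = 5 + 1/(-40) = 5 - 1/40 = 199/40 ≈ 4.9750)
√(U + n(-8, 6)*3) = √(199/40 - 2*3) = √(199/40 - 6) = √(-41/40) = I*√410/20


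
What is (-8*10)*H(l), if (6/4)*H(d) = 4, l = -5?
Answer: -640/3 ≈ -213.33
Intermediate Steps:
H(d) = 8/3 (H(d) = (⅔)*4 = 8/3)
(-8*10)*H(l) = -8*10*(8/3) = -80*8/3 = -640/3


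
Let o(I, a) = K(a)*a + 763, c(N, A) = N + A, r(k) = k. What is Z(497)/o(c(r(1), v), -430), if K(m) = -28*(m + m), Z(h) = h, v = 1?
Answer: -71/1479091 ≈ -4.8002e-5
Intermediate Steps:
c(N, A) = A + N
K(m) = -56*m
o(I, a) = 763 - 56*a**2 (o(I, a) = (-56*a)*a + 763 = -56*a**2 + 763 = 763 - 56*a**2)
Z(497)/o(c(r(1), v), -430) = 497/(763 - 56*(-430)**2) = 497/(763 - 56*184900) = 497/(763 - 10354400) = 497/(-10353637) = 497*(-1/10353637) = -71/1479091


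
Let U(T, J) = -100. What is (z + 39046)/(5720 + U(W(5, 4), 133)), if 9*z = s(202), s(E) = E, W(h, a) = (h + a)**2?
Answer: 87904/12645 ≈ 6.9517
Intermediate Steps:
W(h, a) = (a + h)**2
z = 202/9 (z = (1/9)*202 = 202/9 ≈ 22.444)
(z + 39046)/(5720 + U(W(5, 4), 133)) = (202/9 + 39046)/(5720 - 100) = (351616/9)/5620 = (351616/9)*(1/5620) = 87904/12645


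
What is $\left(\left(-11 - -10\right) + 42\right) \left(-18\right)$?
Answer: $-738$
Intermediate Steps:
$\left(\left(-11 - -10\right) + 42\right) \left(-18\right) = \left(\left(-11 + 10\right) + 42\right) \left(-18\right) = \left(-1 + 42\right) \left(-18\right) = 41 \left(-18\right) = -738$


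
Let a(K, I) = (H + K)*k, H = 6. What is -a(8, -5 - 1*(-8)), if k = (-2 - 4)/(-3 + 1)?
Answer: -42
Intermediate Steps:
k = 3 (k = -6/(-2) = -6*(-½) = 3)
a(K, I) = 18 + 3*K (a(K, I) = (6 + K)*3 = 18 + 3*K)
-a(8, -5 - 1*(-8)) = -(18 + 3*8) = -(18 + 24) = -1*42 = -42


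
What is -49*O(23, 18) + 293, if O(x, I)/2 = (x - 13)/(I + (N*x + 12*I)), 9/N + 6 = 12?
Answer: 155381/537 ≈ 289.35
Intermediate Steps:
N = 3/2 (N = 9/(-6 + 12) = 9/6 = 9*(⅙) = 3/2 ≈ 1.5000)
O(x, I) = 2*(-13 + x)/(13*I + 3*x/2) (O(x, I) = 2*((x - 13)/(I + (3*x/2 + 12*I))) = 2*((-13 + x)/(I + (12*I + 3*x/2))) = 2*((-13 + x)/(13*I + 3*x/2)) = 2*(-13 + x)/(13*I + 3*x/2))
-49*O(23, 18) + 293 = -196*(-13 + 23)/(3*23 + 26*18) + 293 = -196*10/(69 + 468) + 293 = -196*10/537 + 293 = -49*40/537 + 293 = -1960/537 + 293 = 155381/537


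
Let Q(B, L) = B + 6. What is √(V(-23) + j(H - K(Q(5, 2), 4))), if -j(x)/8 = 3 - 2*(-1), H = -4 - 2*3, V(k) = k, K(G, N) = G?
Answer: 3*I*√7 ≈ 7.9373*I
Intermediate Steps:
Q(B, L) = 6 + B
H = -10 (H = -4 - 6 = -10)
j(x) = -40 (j(x) = -8*(3 - 2*(-1)) = -8*(3 + 2) = -8*5 = -40)
√(V(-23) + j(H - K(Q(5, 2), 4))) = √(-23 - 40) = √(-63) = 3*I*√7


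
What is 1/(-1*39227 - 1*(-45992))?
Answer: 1/6765 ≈ 0.00014782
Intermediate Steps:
1/(-1*39227 - 1*(-45992)) = 1/(-39227 + 45992) = 1/6765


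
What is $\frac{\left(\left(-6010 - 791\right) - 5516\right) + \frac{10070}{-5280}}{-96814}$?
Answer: $\frac{6504383}{51117792} \approx 0.12724$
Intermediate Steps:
$\frac{\left(\left(-6010 - 791\right) - 5516\right) + \frac{10070}{-5280}}{-96814} = \left(\left(-6801 - 5516\right) + 10070 \left(- \frac{1}{5280}\right)\right) \left(- \frac{1}{96814}\right) = \left(-12317 - \frac{1007}{528}\right) \left(- \frac{1}{96814}\right) = \left(- \frac{6504383}{528}\right) \left(- \frac{1}{96814}\right) = \frac{6504383}{51117792}$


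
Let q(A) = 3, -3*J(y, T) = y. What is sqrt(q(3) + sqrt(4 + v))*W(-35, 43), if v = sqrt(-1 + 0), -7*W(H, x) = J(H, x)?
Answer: -5*sqrt(3 + sqrt(4 + I))/3 ≈ -3.7336 - 0.092291*I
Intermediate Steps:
J(y, T) = -y/3
W(H, x) = H/21 (W(H, x) = -(-1)*H/21 = H/21)
v = I (v = sqrt(-1) = I ≈ 1.0*I)
sqrt(q(3) + sqrt(4 + v))*W(-35, 43) = sqrt(3 + sqrt(4 + I))*((1/21)*(-35)) = sqrt(3 + sqrt(4 + I))*(-5/3) = -5*sqrt(3 + sqrt(4 + I))/3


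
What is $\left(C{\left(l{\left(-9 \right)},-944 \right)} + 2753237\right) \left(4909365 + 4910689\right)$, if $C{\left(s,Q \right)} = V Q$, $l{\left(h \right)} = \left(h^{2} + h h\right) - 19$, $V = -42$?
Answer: $27426281515790$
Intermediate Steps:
$l{\left(h \right)} = -19 + 2 h^{2}$ ($l{\left(h \right)} = \left(h^{2} + h^{2}\right) - 19 = 2 h^{2} - 19 = -19 + 2 h^{2}$)
$C{\left(s,Q \right)} = - 42 Q$
$\left(C{\left(l{\left(-9 \right)},-944 \right)} + 2753237\right) \left(4909365 + 4910689\right) = \left(\left(-42\right) \left(-944\right) + 2753237\right) \left(4909365 + 4910689\right) = \left(39648 + 2753237\right) 9820054 = 2792885 \cdot 9820054 = 27426281515790$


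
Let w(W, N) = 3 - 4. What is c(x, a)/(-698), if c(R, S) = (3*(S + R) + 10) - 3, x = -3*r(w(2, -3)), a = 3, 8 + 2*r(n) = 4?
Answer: -17/349 ≈ -0.048711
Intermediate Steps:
w(W, N) = -1
r(n) = -2 (r(n) = -4 + (1/2)*4 = -4 + 2 = -2)
x = 6 (x = -3*(-2) = 6)
c(R, S) = 7 + 3*R + 3*S (c(R, S) = (3*(R + S) + 10) - 3 = ((3*R + 3*S) + 10) - 3 = (10 + 3*R + 3*S) - 3 = 7 + 3*R + 3*S)
c(x, a)/(-698) = (7 + 3*6 + 3*3)/(-698) = (7 + 18 + 9)*(-1/698) = 34*(-1/698) = -17/349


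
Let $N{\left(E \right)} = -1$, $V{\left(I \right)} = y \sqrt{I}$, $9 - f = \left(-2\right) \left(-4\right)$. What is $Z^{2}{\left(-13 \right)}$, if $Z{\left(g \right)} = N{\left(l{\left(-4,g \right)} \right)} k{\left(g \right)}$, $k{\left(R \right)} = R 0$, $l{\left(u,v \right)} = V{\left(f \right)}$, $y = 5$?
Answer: $0$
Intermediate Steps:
$f = 1$ ($f = 9 - \left(-2\right) \left(-4\right) = 9 - 8 = 1$)
$V{\left(I \right)} = 5 \sqrt{I}$
$l{\left(u,v \right)} = 5$ ($l{\left(u,v \right)} = 5 \sqrt{1} = 5 \cdot 1 = 5$)
$k{\left(R \right)} = 0$
$Z{\left(g \right)} = 0$ ($Z{\left(g \right)} = \left(-1\right) 0 = 0$)
$Z^{2}{\left(-13 \right)} = 0^{2} = 0$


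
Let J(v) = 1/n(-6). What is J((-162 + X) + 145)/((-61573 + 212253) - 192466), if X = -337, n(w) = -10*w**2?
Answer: 1/15042960 ≈ 6.6476e-8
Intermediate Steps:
J(v) = -1/360 (J(v) = 1/(-10*(-6)**2) = 1/(-10*36) = 1/(-360) = -1/360)
J((-162 + X) + 145)/((-61573 + 212253) - 192466) = -1/(360*((-61573 + 212253) - 192466)) = -1/(360*(150680 - 192466)) = -1/360/(-41786) = -1/360*(-1/41786) = 1/15042960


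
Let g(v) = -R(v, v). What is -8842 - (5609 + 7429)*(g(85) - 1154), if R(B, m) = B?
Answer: 16145240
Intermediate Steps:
g(v) = -v
-8842 - (5609 + 7429)*(g(85) - 1154) = -8842 - (5609 + 7429)*(-1*85 - 1154) = -8842 - 13038*(-85 - 1154) = -8842 - 13038*(-1239) = -8842 - 1*(-16154082) = -8842 + 16154082 = 16145240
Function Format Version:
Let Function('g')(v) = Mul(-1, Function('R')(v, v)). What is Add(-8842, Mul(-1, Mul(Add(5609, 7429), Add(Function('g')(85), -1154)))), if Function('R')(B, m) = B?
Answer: 16145240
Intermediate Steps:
Function('g')(v) = Mul(-1, v)
Add(-8842, Mul(-1, Mul(Add(5609, 7429), Add(Function('g')(85), -1154)))) = Add(-8842, Mul(-1, Mul(Add(5609, 7429), Add(Mul(-1, 85), -1154)))) = Add(-8842, Mul(-1, Mul(13038, Add(-85, -1154)))) = Add(-8842, Mul(-1, Mul(13038, -1239))) = Add(-8842, Mul(-1, -16154082)) = Add(-8842, 16154082) = 16145240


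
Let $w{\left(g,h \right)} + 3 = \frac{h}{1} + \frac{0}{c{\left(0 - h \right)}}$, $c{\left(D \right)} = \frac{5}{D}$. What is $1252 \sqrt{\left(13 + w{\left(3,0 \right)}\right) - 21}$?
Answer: $1252 i \sqrt{11} \approx 4152.4 i$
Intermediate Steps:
$w{\left(g,h \right)} = -3 + h$ ($w{\left(g,h \right)} = -3 + \left(\frac{h}{1} + \frac{0}{5 \frac{1}{0 - h}}\right) = -3 + \left(h 1 + \frac{0}{5 \frac{1}{\left(-1\right) h}}\right) = -3 + \left(h + \frac{0}{5 \left(- \frac{1}{h}\right)}\right) = -3 + \left(h + \frac{0}{\left(-5\right) \frac{1}{h}}\right) = -3 + \left(h + 0 \left(- \frac{h}{5}\right)\right) = -3 + \left(h + 0\right) = -3 + h$)
$1252 \sqrt{\left(13 + w{\left(3,0 \right)}\right) - 21} = 1252 \sqrt{\left(13 + \left(-3 + 0\right)\right) - 21} = 1252 \sqrt{\left(13 - 3\right) - 21} = 1252 \sqrt{10 - 21} = 1252 \sqrt{-11} = 1252 i \sqrt{11}$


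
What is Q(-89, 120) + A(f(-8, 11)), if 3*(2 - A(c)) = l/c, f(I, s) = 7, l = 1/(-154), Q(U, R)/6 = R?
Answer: 2334949/3234 ≈ 722.00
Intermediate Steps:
Q(U, R) = 6*R
l = -1/154 ≈ -0.0064935
A(c) = 2 + 1/(462*c) (A(c) = 2 - (-1)/(462*c) = 2 + 1/(462*c))
Q(-89, 120) + A(f(-8, 11)) = 6*120 + (2 + (1/462)/7) = 720 + (2 + (1/462)*(⅐)) = 720 + (2 + 1/3234) = 720 + 6469/3234 = 2334949/3234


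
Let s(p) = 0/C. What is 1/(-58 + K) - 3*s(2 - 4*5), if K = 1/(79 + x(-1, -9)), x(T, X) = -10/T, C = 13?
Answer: -89/5161 ≈ -0.017245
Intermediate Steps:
K = 1/89 (K = 1/(79 - 10/(-1)) = 1/(79 - 10*(-1)) = 1/(79 + 10) = 1/89 ≈ 0.011236)
s(p) = 0 (s(p) = 0/13 = 0*(1/13) = 0)
1/(-58 + K) - 3*s(2 - 4*5) = 1/(-58 + 1/89) - 3*0 = 1/(-5161/89) + 0 = -89/5161 + 0 = -89/5161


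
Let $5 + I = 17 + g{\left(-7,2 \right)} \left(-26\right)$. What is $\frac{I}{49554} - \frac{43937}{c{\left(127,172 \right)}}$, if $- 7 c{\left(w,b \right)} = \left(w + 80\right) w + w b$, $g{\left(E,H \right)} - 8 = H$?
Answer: $\frac{7614420851}{1192591341} \approx 6.3848$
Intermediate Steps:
$g{\left(E,H \right)} = 8 + H$
$c{\left(w,b \right)} = - \frac{b w}{7} - \frac{w \left(80 + w\right)}{7}$ ($c{\left(w,b \right)} = - \frac{\left(w + 80\right) w + w b}{7} = - \frac{\left(80 + w\right) w + b w}{7} = - \frac{w \left(80 + w\right) + b w}{7} = - \frac{b w + w \left(80 + w\right)}{7} = - \frac{b w}{7} - \frac{w \left(80 + w\right)}{7}$)
$I = -248$ ($I = -5 + \left(17 + \left(8 + 2\right) \left(-26\right)\right) = -5 + \left(17 + 10 \left(-26\right)\right) = -5 + \left(17 - 260\right) = -5 - 243 = -248$)
$\frac{I}{49554} - \frac{43937}{c{\left(127,172 \right)}} = - \frac{248}{49554} - \frac{43937}{\left(- \frac{1}{7}\right) 127 \left(80 + 172 + 127\right)} = \left(-248\right) \frac{1}{49554} - \frac{43937}{\left(- \frac{1}{7}\right) 127 \cdot 379} = - \frac{124}{24777} - \frac{43937}{- \frac{48133}{7}} = - \frac{124}{24777} - - \frac{307559}{48133} = - \frac{124}{24777} + \frac{307559}{48133} = \frac{7614420851}{1192591341}$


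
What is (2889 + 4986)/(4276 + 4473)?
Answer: 7875/8749 ≈ 0.90010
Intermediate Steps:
(2889 + 4986)/(4276 + 4473) = 7875/8749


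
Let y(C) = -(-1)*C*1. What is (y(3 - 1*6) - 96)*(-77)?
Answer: 7623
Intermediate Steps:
y(C) = C (y(C) = C*1 = C)
(y(3 - 1*6) - 96)*(-77) = ((3 - 1*6) - 96)*(-77) = ((3 - 6) - 96)*(-77) = (-3 - 96)*(-77) = -99*(-77) = 7623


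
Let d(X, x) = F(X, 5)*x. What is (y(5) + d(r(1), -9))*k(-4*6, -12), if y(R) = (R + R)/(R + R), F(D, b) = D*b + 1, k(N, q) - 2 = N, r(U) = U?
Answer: 1166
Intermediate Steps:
k(N, q) = 2 + N
F(D, b) = 1 + D*b
y(R) = 1 (y(R) = (2*R)/((2*R)) = (2*R)*(1/(2*R)) = 1)
d(X, x) = x*(1 + 5*X) (d(X, x) = (1 + X*5)*x = (1 + 5*X)*x = x*(1 + 5*X))
(y(5) + d(r(1), -9))*k(-4*6, -12) = (1 - 9*(1 + 5*1))*(2 - 4*6) = (1 - 9*(1 + 5))*(2 - 24) = (1 - 9*6)*(-22) = (1 - 54)*(-22) = -53*(-22) = 1166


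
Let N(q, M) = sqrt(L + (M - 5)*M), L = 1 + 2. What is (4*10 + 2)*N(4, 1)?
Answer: 42*I ≈ 42.0*I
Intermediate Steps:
L = 3
N(q, M) = sqrt(3 + M*(-5 + M)) (N(q, M) = sqrt(3 + (M - 5)*M) = sqrt(3 + (-5 + M)*M) = sqrt(3 + M*(-5 + M)))
(4*10 + 2)*N(4, 1) = (4*10 + 2)*sqrt(3 + 1**2 - 5*1) = (40 + 2)*sqrt(3 + 1 - 5) = 42*sqrt(-1) = 42*I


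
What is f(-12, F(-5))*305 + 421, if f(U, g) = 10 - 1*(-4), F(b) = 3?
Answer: 4691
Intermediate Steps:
f(U, g) = 14 (f(U, g) = 10 + 4 = 14)
f(-12, F(-5))*305 + 421 = 14*305 + 421 = 4270 + 421 = 4691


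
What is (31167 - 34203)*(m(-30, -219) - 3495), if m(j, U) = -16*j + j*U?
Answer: -10792980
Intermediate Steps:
m(j, U) = -16*j + U*j
(31167 - 34203)*(m(-30, -219) - 3495) = (31167 - 34203)*(-30*(-16 - 219) - 3495) = -3036*(-30*(-235) - 3495) = -3036*(7050 - 3495) = -3036*3555 = -10792980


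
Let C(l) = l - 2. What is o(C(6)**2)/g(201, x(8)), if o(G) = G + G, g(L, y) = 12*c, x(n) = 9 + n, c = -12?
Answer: -2/9 ≈ -0.22222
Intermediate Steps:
g(L, y) = -144 (g(L, y) = 12*(-12) = -144)
C(l) = -2 + l
o(G) = 2*G
o(C(6)**2)/g(201, x(8)) = (2*(-2 + 6)**2)/(-144) = (2*4**2)*(-1/144) = (2*16)*(-1/144) = 32*(-1/144) = -2/9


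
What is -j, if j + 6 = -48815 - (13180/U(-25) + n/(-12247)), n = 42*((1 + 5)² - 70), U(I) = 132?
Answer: 19771456960/404151 ≈ 48921.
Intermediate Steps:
n = -1428 (n = 42*(6² - 70) = 42*(36 - 70) = 42*(-34) = -1428)
j = -19771456960/404151 (j = -6 + (-48815 - (13180/132 - 1428/(-12247))) = -6 + (-48815 - (13180*(1/132) - 1428*(-1/12247))) = -6 + (-48815 - (3295/33 + 1428/12247)) = -6 + (-48815 - 1*40400989/404151) = -6 + (-48815 - 40400989/404151) = -6 - 19769032054/404151 = -19771456960/404151 ≈ -48921.)
-j = -1*(-19771456960/404151) = 19771456960/404151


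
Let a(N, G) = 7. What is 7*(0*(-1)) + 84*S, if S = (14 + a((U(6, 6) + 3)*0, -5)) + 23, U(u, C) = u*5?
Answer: 3696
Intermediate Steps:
U(u, C) = 5*u
S = 44 (S = (14 + 7) + 23 = 21 + 23 = 44)
7*(0*(-1)) + 84*S = 7*(0*(-1)) + 84*44 = 7*0 + 3696 = 0 + 3696 = 3696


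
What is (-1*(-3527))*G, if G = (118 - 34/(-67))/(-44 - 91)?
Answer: -5600876/1809 ≈ -3096.1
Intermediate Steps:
G = -1588/1809 (G = (118 - 34*(-1/67))/(-135) = (118 + 34/67)*(-1/135) = (7940/67)*(-1/135) = -1588/1809 ≈ -0.87783)
(-1*(-3527))*G = -1*(-3527)*(-1588/1809) = 3527*(-1588/1809) = -5600876/1809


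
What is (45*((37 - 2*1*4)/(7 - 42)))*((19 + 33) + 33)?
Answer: -22185/7 ≈ -3169.3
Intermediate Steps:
(45*((37 - 2*1*4)/(7 - 42)))*((19 + 33) + 33) = (45*((37 - 2*4)/(-35)))*(52 + 33) = (45*((37 - 8)*(-1/35)))*85 = (45*(29*(-1/35)))*85 = (45*(-29/35))*85 = -261/7*85 = -22185/7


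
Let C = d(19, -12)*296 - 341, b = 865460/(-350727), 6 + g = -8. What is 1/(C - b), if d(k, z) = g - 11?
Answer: -350727/2714112247 ≈ -0.00012922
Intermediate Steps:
g = -14 (g = -6 - 8 = -14)
d(k, z) = -25 (d(k, z) = -14 - 11 = -25)
b = -865460/350727 (b = 865460*(-1/350727) = -865460/350727 ≈ -2.4676)
C = -7741 (C = -25*296 - 341 = -7400 - 341 = -7741)
1/(C - b) = 1/(-7741 - 1*(-865460/350727)) = 1/(-7741 + 865460/350727) = 1/(-2714112247/350727) = -350727/2714112247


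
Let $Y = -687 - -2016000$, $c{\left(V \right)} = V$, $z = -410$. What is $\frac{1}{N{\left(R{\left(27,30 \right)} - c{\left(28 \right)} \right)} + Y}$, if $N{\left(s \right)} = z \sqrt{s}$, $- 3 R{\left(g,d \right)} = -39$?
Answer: $\frac{671771}{1353829669823} + \frac{410 i \sqrt{15}}{4061489009469} \approx 4.962 \cdot 10^{-7} + 3.9097 \cdot 10^{-10} i$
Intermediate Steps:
$R{\left(g,d \right)} = 13$ ($R{\left(g,d \right)} = \left(- \frac{1}{3}\right) \left(-39\right) = 13$)
$Y = 2015313$ ($Y = -687 + 2016000 = 2015313$)
$N{\left(s \right)} = - 410 \sqrt{s}$
$\frac{1}{N{\left(R{\left(27,30 \right)} - c{\left(28 \right)} \right)} + Y} = \frac{1}{- 410 \sqrt{13 - 28} + 2015313} = \frac{1}{- 410 \sqrt{-15} + 2015313} = \frac{1}{- 410 i \sqrt{15} + 2015313} = \frac{1}{2015313 - 410 i \sqrt{15}}$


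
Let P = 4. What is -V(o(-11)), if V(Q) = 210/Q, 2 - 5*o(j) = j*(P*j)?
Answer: 525/241 ≈ 2.1784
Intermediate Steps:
o(j) = ⅖ - 4*j²/5 (o(j) = ⅖ - j*4*j/5 = ⅖ - 4*j²/5)
-V(o(-11)) = -210/(⅖ - ⅘*(-11)²) = -210/(⅖ - ⅘*121) = -210/(⅖ - 484/5) = -210/(-482/5) = -210*(-5)/482 = -1*(-525/241) = 525/241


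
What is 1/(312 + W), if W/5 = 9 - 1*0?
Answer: 1/357 ≈ 0.0028011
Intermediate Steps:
W = 45 (W = 5*(9 - 1*0) = 5*(9 + 0) = 5*9 = 45)
1/(312 + W) = 1/(312 + 45) = 1/357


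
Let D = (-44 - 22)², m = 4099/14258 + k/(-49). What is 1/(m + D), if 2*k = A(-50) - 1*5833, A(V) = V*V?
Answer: 349321/1533623180 ≈ 0.00022777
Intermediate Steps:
A(V) = V²
k = -3333/2 (k = ((-50)² - 1*5833)/2 = (2500 - 5833)/2 = (½)*(-3333) = -3333/2 ≈ -1666.5)
m = 11980904/349321 (m = 4099/14258 - 3333/2/(-49) = 4099*(1/14258) - 3333/2*(-1/49) = 4099/14258 + 3333/98 = 11980904/349321 ≈ 34.298)
D = 4356 (D = (-66)² = 4356)
1/(m + D) = 1/(11980904/349321 + 4356) = 1/(1533623180/349321) = 349321/1533623180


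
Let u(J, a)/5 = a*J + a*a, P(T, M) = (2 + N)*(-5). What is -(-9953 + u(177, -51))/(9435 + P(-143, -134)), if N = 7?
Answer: 42083/9390 ≈ 4.4817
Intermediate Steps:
P(T, M) = -45 (P(T, M) = (2 + 7)*(-5) = 9*(-5) = -45)
u(J, a) = 5*a² + 5*J*a (u(J, a) = 5*(a*J + a*a) = 5*(J*a + a²) = 5*(a² + J*a) = 5*a² + 5*J*a)
-(-9953 + u(177, -51))/(9435 + P(-143, -134)) = -(-9953 + 5*(-51)*(177 - 51))/(9435 - 45) = -(-9953 + 5*(-51)*126)/9390 = -(-9953 - 32130)/9390 = -(-42083)/9390 = -1*(-42083/9390) = 42083/9390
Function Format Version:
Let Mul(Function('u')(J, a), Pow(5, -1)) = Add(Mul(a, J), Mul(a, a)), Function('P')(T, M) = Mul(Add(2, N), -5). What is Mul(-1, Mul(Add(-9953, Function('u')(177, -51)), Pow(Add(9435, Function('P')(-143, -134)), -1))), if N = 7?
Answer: Rational(42083, 9390) ≈ 4.4817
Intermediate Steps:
Function('P')(T, M) = -45 (Function('P')(T, M) = Mul(Add(2, 7), -5) = Mul(9, -5) = -45)
Function('u')(J, a) = Add(Mul(5, Pow(a, 2)), Mul(5, J, a)) (Function('u')(J, a) = Mul(5, Add(Mul(a, J), Mul(a, a))) = Mul(5, Add(Mul(J, a), Pow(a, 2))) = Mul(5, Add(Pow(a, 2), Mul(J, a))) = Add(Mul(5, Pow(a, 2)), Mul(5, J, a)))
Mul(-1, Mul(Add(-9953, Function('u')(177, -51)), Pow(Add(9435, Function('P')(-143, -134)), -1))) = Mul(-1, Mul(Add(-9953, Mul(5, -51, Add(177, -51))), Pow(Add(9435, -45), -1))) = Mul(-1, Mul(Add(-9953, Mul(5, -51, 126)), Pow(9390, -1))) = Mul(-1, Mul(Add(-9953, -32130), Rational(1, 9390))) = Mul(-1, Mul(-42083, Rational(1, 9390))) = Mul(-1, Rational(-42083, 9390)) = Rational(42083, 9390)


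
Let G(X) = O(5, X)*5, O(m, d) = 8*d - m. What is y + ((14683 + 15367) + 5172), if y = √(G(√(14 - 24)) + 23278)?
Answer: 35222 + √(23253 + 40*I*√10) ≈ 35375.0 + 0.41475*I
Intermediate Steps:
O(m, d) = -m + 8*d
G(X) = -25 + 40*X (G(X) = (-1*5 + 8*X)*5 = (-5 + 8*X)*5 = -25 + 40*X)
y = √(23253 + 40*I*√10) (y = √((-25 + 40*√(14 - 24)) + 23278) = √((-25 + 40*√(-10)) + 23278) = √((-25 + 40*(I*√10)) + 23278) = √((-25 + 40*I*√10) + 23278) = √(23253 + 40*I*√10) ≈ 152.49 + 0.4147*I)
y + ((14683 + 15367) + 5172) = √(23253 + 40*I*√10) + ((14683 + 15367) + 5172) = √(23253 + 40*I*√10) + (30050 + 5172) = √(23253 + 40*I*√10) + 35222 = 35222 + √(23253 + 40*I*√10)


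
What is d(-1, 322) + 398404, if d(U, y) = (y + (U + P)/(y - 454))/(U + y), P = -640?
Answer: 16881217433/42372 ≈ 3.9841e+5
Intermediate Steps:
d(U, y) = (y + (-640 + U)/(-454 + y))/(U + y) (d(U, y) = (y + (U - 640)/(y - 454))/(U + y) = (y + (-640 + U)/(-454 + y))/(U + y))
d(-1, 322) + 398404 = (-640 - 1 + 322² - 454*322)/(322² - 454*(-1) - 454*322 - 1*322) + 398404 = (-640 - 1 + 103684 - 146188)/(103684 + 454 - 146188 - 322) + 398404 = -43145/(-42372) + 398404 = -1/42372*(-43145) + 398404 = 43145/42372 + 398404 = 16881217433/42372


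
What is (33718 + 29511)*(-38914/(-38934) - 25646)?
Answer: -31565891125525/19467 ≈ -1.6215e+9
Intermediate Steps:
(33718 + 29511)*(-38914/(-38934) - 25646) = 63229*(-38914*(-1/38934) - 25646) = 63229*(19457/19467 - 25646) = 63229*(-499231225/19467) = -31565891125525/19467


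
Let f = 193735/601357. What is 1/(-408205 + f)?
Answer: -601357/245476740450 ≈ -2.4497e-6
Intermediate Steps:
f = 193735/601357 (f = 193735*(1/601357) = 193735/601357 ≈ 0.32216)
1/(-408205 + f) = 1/(-408205 + 193735/601357) = 1/(-245476740450/601357) = -601357/245476740450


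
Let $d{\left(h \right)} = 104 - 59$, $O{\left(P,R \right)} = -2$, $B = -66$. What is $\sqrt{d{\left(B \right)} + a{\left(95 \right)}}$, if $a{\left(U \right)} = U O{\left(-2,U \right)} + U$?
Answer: $5 i \sqrt{2} \approx 7.0711 i$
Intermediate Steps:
$a{\left(U \right)} = - U$ ($a{\left(U \right)} = U \left(-2\right) + U = - 2 U + U = - U$)
$d{\left(h \right)} = 45$ ($d{\left(h \right)} = 104 - 59 = 45$)
$\sqrt{d{\left(B \right)} + a{\left(95 \right)}} = \sqrt{45 - 95} = \sqrt{-50} = 5 i \sqrt{2}$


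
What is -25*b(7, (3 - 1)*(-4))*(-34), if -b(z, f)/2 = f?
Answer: 13600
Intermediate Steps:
b(z, f) = -2*f
-25*b(7, (3 - 1)*(-4))*(-34) = -(-50)*(3 - 1)*(-4)*(-34) = -(-50)*2*(-4)*(-34) = -(-50)*(-8)*(-34) = -25*16*(-34) = -400*(-34) = 13600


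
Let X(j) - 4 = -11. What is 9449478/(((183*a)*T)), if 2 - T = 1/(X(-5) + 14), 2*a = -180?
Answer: -3674797/11895 ≈ -308.94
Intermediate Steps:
a = -90 (a = (½)*(-180) = -90)
X(j) = -7 (X(j) = 4 - 11 = -7)
T = 13/7 (T = 2 - 1/(-7 + 14) = 2 - 1/7 = 2 - 1*⅐ = 2 - ⅐ = 13/7 ≈ 1.8571)
9449478/(((183*a)*T)) = 9449478/(((183*(-90))*(13/7))) = 9449478/((-16470*13/7)) = 9449478/(-214110/7) = 9449478*(-7/214110) = -3674797/11895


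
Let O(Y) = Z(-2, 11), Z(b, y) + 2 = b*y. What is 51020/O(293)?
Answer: -12755/6 ≈ -2125.8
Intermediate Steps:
Z(b, y) = -2 + b*y
O(Y) = -24 (O(Y) = -2 - 2*11 = -2 - 22 = -24)
51020/O(293) = 51020/(-24) = 51020*(-1/24) = -12755/6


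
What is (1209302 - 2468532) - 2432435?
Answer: -3691665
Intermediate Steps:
(1209302 - 2468532) - 2432435 = -1259230 - 2432435 = -3691665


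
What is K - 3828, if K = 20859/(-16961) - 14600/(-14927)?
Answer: -969224702009/253176847 ≈ -3828.3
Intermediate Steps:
K = -63731693/253176847 (K = 20859*(-1/16961) - 14600*(-1/14927) = -20859/16961 + 14600/14927 = -63731693/253176847 ≈ -0.25173)
K - 3828 = -63731693/253176847 - 3828 = -969224702009/253176847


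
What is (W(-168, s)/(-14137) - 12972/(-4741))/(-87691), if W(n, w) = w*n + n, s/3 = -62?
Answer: -36034884/5877359229247 ≈ -6.1311e-6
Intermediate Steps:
s = -186 (s = 3*(-62) = -186)
W(n, w) = n + n*w (W(n, w) = n*w + n = n + n*w)
(W(-168, s)/(-14137) - 12972/(-4741))/(-87691) = (-168*(1 - 186)/(-14137) - 12972/(-4741))/(-87691) = (-168*(-185)*(-1/14137) - 12972*(-1/4741))*(-1/87691) = (31080*(-1/14137) + 12972/4741)*(-1/87691) = (-31080/14137 + 12972/4741)*(-1/87691) = (36034884/67023517)*(-1/87691) = -36034884/5877359229247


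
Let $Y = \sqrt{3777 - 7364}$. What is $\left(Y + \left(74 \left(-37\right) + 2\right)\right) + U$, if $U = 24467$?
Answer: $21731 + i \sqrt{3587} \approx 21731.0 + 59.892 i$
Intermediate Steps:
$Y = i \sqrt{3587}$ ($Y = \sqrt{-3587} = i \sqrt{3587} \approx 59.892 i$)
$\left(Y + \left(74 \left(-37\right) + 2\right)\right) + U = \left(i \sqrt{3587} + \left(74 \left(-37\right) + 2\right)\right) + 24467 = \left(i \sqrt{3587} + \left(-2738 + 2\right)\right) + 24467 = \left(i \sqrt{3587} - 2736\right) + 24467 = \left(-2736 + i \sqrt{3587}\right) + 24467 = 21731 + i \sqrt{3587}$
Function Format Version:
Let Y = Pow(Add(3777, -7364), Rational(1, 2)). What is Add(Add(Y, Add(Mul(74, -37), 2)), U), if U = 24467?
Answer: Add(21731, Mul(I, Pow(3587, Rational(1, 2)))) ≈ Add(21731., Mul(59.892, I))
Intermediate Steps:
Y = Mul(I, Pow(3587, Rational(1, 2))) (Y = Pow(-3587, Rational(1, 2)) = Mul(I, Pow(3587, Rational(1, 2))) ≈ Mul(59.892, I))
Add(Add(Y, Add(Mul(74, -37), 2)), U) = Add(Add(Mul(I, Pow(3587, Rational(1, 2))), Add(Mul(74, -37), 2)), 24467) = Add(Add(Mul(I, Pow(3587, Rational(1, 2))), Add(-2738, 2)), 24467) = Add(Add(Mul(I, Pow(3587, Rational(1, 2))), -2736), 24467) = Add(Add(-2736, Mul(I, Pow(3587, Rational(1, 2)))), 24467) = Add(21731, Mul(I, Pow(3587, Rational(1, 2))))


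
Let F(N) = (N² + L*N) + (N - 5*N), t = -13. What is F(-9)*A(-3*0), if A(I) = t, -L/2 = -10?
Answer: 819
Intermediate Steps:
L = 20 (L = -2*(-10) = 20)
A(I) = -13
F(N) = N² + 16*N (F(N) = (N² + 20*N) + (N - 5*N) = (N² + 20*N) - 4*N = N² + 16*N)
F(-9)*A(-3*0) = -9*(16 - 9)*(-13) = -9*7*(-13) = -63*(-13) = 819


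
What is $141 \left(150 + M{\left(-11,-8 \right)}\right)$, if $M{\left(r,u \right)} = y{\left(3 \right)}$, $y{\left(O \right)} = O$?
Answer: $21573$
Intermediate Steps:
$M{\left(r,u \right)} = 3$
$141 \left(150 + M{\left(-11,-8 \right)}\right) = 141 \left(150 + 3\right) = 141 \cdot 153 = 21573$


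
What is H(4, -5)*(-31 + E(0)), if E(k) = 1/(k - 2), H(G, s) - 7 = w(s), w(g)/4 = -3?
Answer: 315/2 ≈ 157.50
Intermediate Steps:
w(g) = -12 (w(g) = 4*(-3) = -12)
H(G, s) = -5 (H(G, s) = 7 - 12 = -5)
E(k) = 1/(-2 + k)
H(4, -5)*(-31 + E(0)) = -5*(-31 + 1/(-2 + 0)) = -5*(-31 + 1/(-2)) = -5*(-31 - ½) = -5*(-63/2) = 315/2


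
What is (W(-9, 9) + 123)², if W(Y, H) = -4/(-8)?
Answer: 61009/4 ≈ 15252.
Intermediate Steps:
W(Y, H) = ½ (W(Y, H) = -4*(-⅛) = ½)
(W(-9, 9) + 123)² = (½ + 123)² = (247/2)² = 61009/4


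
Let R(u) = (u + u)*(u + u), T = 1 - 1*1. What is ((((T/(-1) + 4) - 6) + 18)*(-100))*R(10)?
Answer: -640000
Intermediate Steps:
T = 0 (T = 1 - 1 = 0)
R(u) = 4*u**2 (R(u) = (2*u)*(2*u) = 4*u**2)
((((T/(-1) + 4) - 6) + 18)*(-100))*R(10) = ((((0/(-1) + 4) - 6) + 18)*(-100))*(4*10**2) = ((((-1*0 + 4) - 6) + 18)*(-100))*(4*100) = ((((0 + 4) - 6) + 18)*(-100))*400 = (((4 - 6) + 18)*(-100))*400 = ((-2 + 18)*(-100))*400 = (16*(-100))*400 = -1600*400 = -640000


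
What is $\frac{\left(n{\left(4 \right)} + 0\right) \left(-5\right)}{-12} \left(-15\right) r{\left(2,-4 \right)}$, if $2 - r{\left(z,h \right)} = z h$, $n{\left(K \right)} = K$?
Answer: $-250$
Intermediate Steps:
$r{\left(z,h \right)} = 2 - h z$ ($r{\left(z,h \right)} = 2 - z h = 2 - h z$)
$\frac{\left(n{\left(4 \right)} + 0\right) \left(-5\right)}{-12} \left(-15\right) r{\left(2,-4 \right)} = \frac{\left(4 + 0\right) \left(-5\right)}{-12} \left(-15\right) \left(2 - \left(-4\right) 2\right) = 4 \left(-5\right) \left(- \frac{1}{12}\right) \left(-15\right) \left(2 + 8\right) = \left(-20\right) \left(- \frac{1}{12}\right) \left(-15\right) 10 = \frac{5}{3} \left(-15\right) 10 = \left(-25\right) 10 = -250$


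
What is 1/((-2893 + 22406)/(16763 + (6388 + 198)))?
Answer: 23349/19513 ≈ 1.1966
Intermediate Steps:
1/((-2893 + 22406)/(16763 + (6388 + 198))) = 1/(19513/(16763 + 6586)) = 1/(19513/23349) = 23349/19513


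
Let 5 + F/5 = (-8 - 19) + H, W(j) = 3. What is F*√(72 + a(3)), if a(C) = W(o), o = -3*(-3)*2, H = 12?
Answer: -500*√3 ≈ -866.03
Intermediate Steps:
o = 18 (o = 9*2 = 18)
a(C) = 3
F = -100 (F = -25 + 5*((-8 - 19) + 12) = -25 + 5*(-27 + 12) = -25 + 5*(-15) = -25 - 75 = -100)
F*√(72 + a(3)) = -100*√(72 + 3) = -500*√3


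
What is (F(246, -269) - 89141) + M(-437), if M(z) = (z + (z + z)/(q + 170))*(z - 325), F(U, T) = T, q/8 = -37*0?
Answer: 21037634/85 ≈ 2.4750e+5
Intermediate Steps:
q = 0 (q = 8*(-37*0) = 8*0 = 0)
M(z) = 86*z*(-325 + z)/85 (M(z) = (z + (z + z)/(0 + 170))*(z - 325) = (z + (2*z)/170)*(-325 + z) = (z + (2*z)*(1/170))*(-325 + z) = (z + z/85)*(-325 + z) = (86*z/85)*(-325 + z) = 86*z*(-325 + z)/85)
(F(246, -269) - 89141) + M(-437) = (-269 - 89141) + (86/85)*(-437)*(-325 - 437) = -89410 + (86/85)*(-437)*(-762) = -89410 + 28637484/85 = 21037634/85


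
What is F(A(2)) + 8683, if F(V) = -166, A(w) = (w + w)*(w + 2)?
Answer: 8517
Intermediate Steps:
A(w) = 2*w*(2 + w) (A(w) = (2*w)*(2 + w) = 2*w*(2 + w))
F(A(2)) + 8683 = -166 + 8683 = 8517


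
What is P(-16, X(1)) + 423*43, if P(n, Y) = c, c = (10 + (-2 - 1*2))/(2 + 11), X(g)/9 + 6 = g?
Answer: 236463/13 ≈ 18189.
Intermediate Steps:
X(g) = -54 + 9*g
c = 6/13 (c = (10 + (-2 - 2))/13 = (10 - 4)*(1/13) = 6*(1/13) = 6/13 ≈ 0.46154)
P(n, Y) = 6/13
P(-16, X(1)) + 423*43 = 6/13 + 423*43 = 6/13 + 18189 = 236463/13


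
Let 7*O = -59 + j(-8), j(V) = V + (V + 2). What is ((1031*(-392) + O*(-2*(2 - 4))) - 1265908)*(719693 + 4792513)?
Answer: -9205944690096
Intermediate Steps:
j(V) = 2 + 2*V (j(V) = V + (2 + V) = 2 + 2*V)
O = -73/7 (O = (-59 + (2 + 2*(-8)))/7 = (-59 + (2 - 16))/7 = (-59 - 14)/7 = (⅐)*(-73) = -73/7 ≈ -10.429)
((1031*(-392) + O*(-2*(2 - 4))) - 1265908)*(719693 + 4792513) = ((1031*(-392) - (-146)*(2 - 4)/7) - 1265908)*(719693 + 4792513) = ((-404152 - (-146)*(-2)/7) - 1265908)*5512206 = ((-404152 - 73/7*4) - 1265908)*5512206 = ((-404152 - 292/7) - 1265908)*5512206 = (-2829356/7 - 1265908)*5512206 = -11690712/7*5512206 = -9205944690096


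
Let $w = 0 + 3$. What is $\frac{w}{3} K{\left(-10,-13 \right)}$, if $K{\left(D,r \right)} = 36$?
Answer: $36$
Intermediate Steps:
$w = 3$
$\frac{w}{3} K{\left(-10,-13 \right)} = \frac{3}{3} \cdot 36 = 3 \cdot \frac{1}{3} \cdot 36 = 1 \cdot 36 = 36$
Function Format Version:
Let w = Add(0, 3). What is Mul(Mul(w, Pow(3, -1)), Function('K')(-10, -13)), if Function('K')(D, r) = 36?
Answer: 36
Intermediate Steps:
w = 3
Mul(Mul(w, Pow(3, -1)), Function('K')(-10, -13)) = Mul(Mul(3, Pow(3, -1)), 36) = Mul(Mul(3, Rational(1, 3)), 36) = Mul(1, 36) = 36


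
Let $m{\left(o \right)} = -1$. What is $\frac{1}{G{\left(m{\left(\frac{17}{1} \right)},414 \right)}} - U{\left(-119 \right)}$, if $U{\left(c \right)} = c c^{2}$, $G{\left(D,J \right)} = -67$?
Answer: $\frac{112905652}{67} \approx 1.6852 \cdot 10^{6}$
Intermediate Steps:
$U{\left(c \right)} = c^{3}$
$\frac{1}{G{\left(m{\left(\frac{17}{1} \right)},414 \right)}} - U{\left(-119 \right)} = \frac{1}{-67} - \left(-119\right)^{3} = - \frac{1}{67} - -1685159 = - \frac{1}{67} + 1685159 = \frac{112905652}{67}$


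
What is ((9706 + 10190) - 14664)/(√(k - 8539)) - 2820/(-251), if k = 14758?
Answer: 2820/251 + 1744*√691/691 ≈ 77.580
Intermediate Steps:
((9706 + 10190) - 14664)/(√(k - 8539)) - 2820/(-251) = ((9706 + 10190) - 14664)/(√(14758 - 8539)) - 2820/(-251) = (19896 - 14664)/(√6219) - 2820*(-1/251) = 5232/((3*√691)) + 2820/251 = 5232*(√691/2073) + 2820/251 = 1744*√691/691 + 2820/251 = 2820/251 + 1744*√691/691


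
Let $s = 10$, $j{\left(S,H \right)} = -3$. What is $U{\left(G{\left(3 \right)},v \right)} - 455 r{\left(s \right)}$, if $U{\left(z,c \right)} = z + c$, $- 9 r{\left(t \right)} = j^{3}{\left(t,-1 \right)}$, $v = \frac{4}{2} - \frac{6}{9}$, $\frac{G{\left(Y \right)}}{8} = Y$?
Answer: $- \frac{4019}{3} \approx -1339.7$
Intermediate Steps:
$G{\left(Y \right)} = 8 Y$
$v = \frac{4}{3}$ ($v = 4 \cdot \frac{1}{2} - \frac{2}{3} = 2 - \frac{2}{3} = \frac{4}{3} \approx 1.3333$)
$r{\left(t \right)} = 3$ ($r{\left(t \right)} = - \frac{\left(-3\right)^{3}}{9} = \left(- \frac{1}{9}\right) \left(-27\right) = 3$)
$U{\left(z,c \right)} = c + z$
$U{\left(G{\left(3 \right)},v \right)} - 455 r{\left(s \right)} = \left(\frac{4}{3} + 8 \cdot 3\right) - 1365 = \left(\frac{4}{3} + 24\right) - 1365 = \frac{76}{3} - 1365 = - \frac{4019}{3}$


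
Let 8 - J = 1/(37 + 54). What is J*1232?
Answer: 127952/13 ≈ 9842.5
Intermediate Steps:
J = 727/91 (J = 8 - 1/(37 + 54) = 8 - 1/91 = 727/91 ≈ 7.9890)
J*1232 = (727/91)*1232 = 127952/13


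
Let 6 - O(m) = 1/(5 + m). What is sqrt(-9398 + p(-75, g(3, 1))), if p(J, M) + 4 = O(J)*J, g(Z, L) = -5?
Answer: 9*I*sqrt(23842)/14 ≈ 99.263*I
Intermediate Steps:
O(m) = 6 - 1/(5 + m)
p(J, M) = -4 + J*(29 + 6*J)/(5 + J) (p(J, M) = -4 + ((29 + 6*J)/(5 + J))*J = -4 + J*(29 + 6*J)/(5 + J))
sqrt(-9398 + p(-75, g(3, 1))) = sqrt(-9398 + (-20 + 6*(-75)**2 + 25*(-75))/(5 - 75)) = sqrt(-9398 + (-20 + 6*5625 - 1875)/(-70)) = sqrt(-9398 - (-20 + 33750 - 1875)/70) = sqrt(-9398 - 1/70*31855) = sqrt(-9398 - 6371/14) = sqrt(-137943/14) = 9*I*sqrt(23842)/14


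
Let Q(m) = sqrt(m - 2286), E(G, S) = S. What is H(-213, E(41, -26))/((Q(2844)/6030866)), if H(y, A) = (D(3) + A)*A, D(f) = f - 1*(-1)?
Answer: 1724827676*sqrt(62)/93 ≈ 1.4604e+8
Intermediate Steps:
Q(m) = sqrt(-2286 + m)
D(f) = 1 + f (D(f) = f + 1 = 1 + f)
H(y, A) = A*(4 + A) (H(y, A) = ((1 + 3) + A)*A = (4 + A)*A = A*(4 + A))
H(-213, E(41, -26))/((Q(2844)/6030866)) = (-26*(4 - 26))/((sqrt(-2286 + 2844)/6030866)) = (-26*(-22))/((sqrt(558)*(1/6030866))) = 572/(((3*sqrt(62))*(1/6030866))) = 572/((3*sqrt(62)/6030866)) = 572*(3015433*sqrt(62)/93) = 1724827676*sqrt(62)/93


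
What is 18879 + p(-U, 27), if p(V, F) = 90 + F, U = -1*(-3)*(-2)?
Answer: 18996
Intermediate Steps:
U = -6 (U = 3*(-2) = -6)
18879 + p(-U, 27) = 18879 + (90 + 27) = 18879 + 117 = 18996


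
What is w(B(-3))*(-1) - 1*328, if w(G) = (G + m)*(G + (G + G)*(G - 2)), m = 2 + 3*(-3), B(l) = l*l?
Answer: -598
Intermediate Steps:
B(l) = l²
m = -7 (m = 2 - 9 = -7)
w(G) = (-7 + G)*(G + 2*G*(-2 + G)) (w(G) = (G - 7)*(G + (G + G)*(G - 2)) = (-7 + G)*(G + (2*G)*(-2 + G)) = (-7 + G)*(G + 2*G*(-2 + G)))
w(B(-3))*(-1) - 1*328 = ((-3)²*(21 - 17*(-3)² + 2*((-3)²)²))*(-1) - 1*328 = (9*(21 - 17*9 + 2*9²))*(-1) - 328 = (9*(21 - 153 + 2*81))*(-1) - 328 = (9*(21 - 153 + 162))*(-1) - 328 = (9*30)*(-1) - 328 = 270*(-1) - 328 = -270 - 328 = -598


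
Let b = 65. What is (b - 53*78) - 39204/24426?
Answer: -5523811/1357 ≈ -4070.6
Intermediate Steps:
(b - 53*78) - 39204/24426 = (65 - 53*78) - 39204/24426 = (65 - 4134) - 39204/24426 = -4069 - 1*2178/1357 = -4069 - 2178/1357 = -5523811/1357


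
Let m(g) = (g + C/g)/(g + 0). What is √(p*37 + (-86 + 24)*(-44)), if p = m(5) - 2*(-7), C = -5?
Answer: √81890/5 ≈ 57.233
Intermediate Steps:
m(g) = (g - 5/g)/g (m(g) = (g - 5/g)/(g + 0) = (g - 5/g)/g)
p = 74/5 (p = (1 - 5/5²) - 2*(-7) = (1 - 5*1/25) + 14 = (1 - ⅕) + 14 = ⅘ + 14 = 74/5 ≈ 14.800)
√(p*37 + (-86 + 24)*(-44)) = √((74/5)*37 + (-86 + 24)*(-44)) = √(2738/5 - 62*(-44)) = √(2738/5 + 2728) = √(16378/5) = √81890/5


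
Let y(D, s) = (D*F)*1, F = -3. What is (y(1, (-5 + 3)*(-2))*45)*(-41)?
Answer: 5535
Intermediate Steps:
y(D, s) = -3*D (y(D, s) = (D*(-3))*1 = -3*D*1 = -3*D)
(y(1, (-5 + 3)*(-2))*45)*(-41) = (-3*1*45)*(-41) = -3*45*(-41) = -135*(-41) = 5535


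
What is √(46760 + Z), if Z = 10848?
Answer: 2*√14402 ≈ 240.02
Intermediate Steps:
√(46760 + Z) = √(46760 + 10848) = √57608 = 2*√14402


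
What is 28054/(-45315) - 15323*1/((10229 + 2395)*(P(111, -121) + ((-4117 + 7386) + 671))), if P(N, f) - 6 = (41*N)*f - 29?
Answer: -64544751847013/104258070802080 ≈ -0.61909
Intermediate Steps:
P(N, f) = -23 + 41*N*f (P(N, f) = 6 + ((41*N)*f - 29) = 6 + (41*N*f - 29) = 6 + (-29 + 41*N*f) = -23 + 41*N*f)
28054/(-45315) - 15323*1/((10229 + 2395)*(P(111, -121) + ((-4117 + 7386) + 671))) = 28054/(-45315) - 15323*1/((10229 + 2395)*((-23 + 41*111*(-121)) + ((-4117 + 7386) + 671))) = 28054*(-1/45315) - 15323*1/(12624*((-23 - 550671) + (3269 + 671))) = -28054/45315 - 15323*1/(12624*(-550694 + 3940)) = -28054/45315 - 15323/(12624*(-546754)) = -28054/45315 - 15323/(-6902222496) = -28054/45315 - 15323*(-1/6902222496) = -28054/45315 + 15323/6902222496 = -64544751847013/104258070802080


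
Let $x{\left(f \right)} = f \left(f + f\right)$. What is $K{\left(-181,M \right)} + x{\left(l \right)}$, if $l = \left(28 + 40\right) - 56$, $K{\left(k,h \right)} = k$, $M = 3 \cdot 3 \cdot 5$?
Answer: $107$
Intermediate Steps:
$M = 45$ ($M = 9 \cdot 5 = 45$)
$l = 12$ ($l = 68 - 56 = 12$)
$x{\left(f \right)} = 2 f^{2}$ ($x{\left(f \right)} = f 2 f = 2 f^{2}$)
$K{\left(-181,M \right)} + x{\left(l \right)} = -181 + 2 \cdot 12^{2} = -181 + 2 \cdot 144 = -181 + 288 = 107$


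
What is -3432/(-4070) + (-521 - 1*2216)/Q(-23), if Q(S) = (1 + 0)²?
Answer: -506189/185 ≈ -2736.2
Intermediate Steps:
Q(S) = 1 (Q(S) = 1² = 1)
-3432/(-4070) + (-521 - 1*2216)/Q(-23) = -3432/(-4070) + (-521 - 1*2216)/1 = -3432*(-1/4070) + (-521 - 2216)*1 = 156/185 - 2737*1 = 156/185 - 2737 = -506189/185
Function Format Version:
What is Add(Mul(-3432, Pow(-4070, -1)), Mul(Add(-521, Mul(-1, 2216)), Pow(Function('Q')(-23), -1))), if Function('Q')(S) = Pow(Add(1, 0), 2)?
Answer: Rational(-506189, 185) ≈ -2736.2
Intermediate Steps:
Function('Q')(S) = 1 (Function('Q')(S) = Pow(1, 2) = 1)
Add(Mul(-3432, Pow(-4070, -1)), Mul(Add(-521, Mul(-1, 2216)), Pow(Function('Q')(-23), -1))) = Add(Mul(-3432, Pow(-4070, -1)), Mul(Add(-521, Mul(-1, 2216)), Pow(1, -1))) = Add(Mul(-3432, Rational(-1, 4070)), Mul(Add(-521, -2216), 1)) = Add(Rational(156, 185), Mul(-2737, 1)) = Add(Rational(156, 185), -2737) = Rational(-506189, 185)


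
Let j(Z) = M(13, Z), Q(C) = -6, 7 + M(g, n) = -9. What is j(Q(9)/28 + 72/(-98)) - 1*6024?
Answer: -6040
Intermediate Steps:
M(g, n) = -16 (M(g, n) = -7 - 9 = -16)
j(Z) = -16
j(Q(9)/28 + 72/(-98)) - 1*6024 = -16 - 1*6024 = -16 - 6024 = -6040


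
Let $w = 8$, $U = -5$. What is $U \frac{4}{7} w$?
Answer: $- \frac{160}{7} \approx -22.857$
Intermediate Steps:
$U \frac{4}{7} w = - 5 \cdot \frac{4}{7} \cdot 8 = - 5 \cdot 4 \cdot \frac{1}{7} \cdot 8 = \left(-5\right) \frac{4}{7} \cdot 8 = \left(- \frac{20}{7}\right) 8 = - \frac{160}{7}$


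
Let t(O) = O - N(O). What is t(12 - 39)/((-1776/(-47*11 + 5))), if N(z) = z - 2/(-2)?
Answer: -32/111 ≈ -0.28829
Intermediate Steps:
N(z) = 1 + z (N(z) = z - 2*(-1)/2 = z - 1*(-1) = z + 1 = 1 + z)
t(O) = -1 (t(O) = O - (1 + O) = O + (-1 - O) = -1)
t(12 - 39)/((-1776/(-47*11 + 5))) = -1/((-1776/(-47*11 + 5))) = -1/((-1776/(-517 + 5))) = -1/((-1776/(-512))) = -1/((-1776*(-1/512))) = -1/111/32 = -1*32/111 = -32/111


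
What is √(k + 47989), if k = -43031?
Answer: √4958 ≈ 70.413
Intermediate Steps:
√(k + 47989) = √(-43031 + 47989) = √4958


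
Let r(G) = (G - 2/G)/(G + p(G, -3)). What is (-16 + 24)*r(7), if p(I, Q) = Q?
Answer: 94/7 ≈ 13.429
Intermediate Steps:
r(G) = (G - 2/G)/(-3 + G) (r(G) = (G - 2/G)/(G - 3) = (G - 2/G)/(-3 + G))
(-16 + 24)*r(7) = (-16 + 24)*((-2 + 7²)/(7*(-3 + 7))) = 8*((⅐)*(-2 + 49)/4) = 8*((⅐)*(¼)*47) = 8*(47/28) = 94/7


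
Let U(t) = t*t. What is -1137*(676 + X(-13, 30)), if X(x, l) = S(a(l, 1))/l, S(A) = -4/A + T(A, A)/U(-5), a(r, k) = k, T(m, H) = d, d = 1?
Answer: -192115479/250 ≈ -7.6846e+5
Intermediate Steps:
T(m, H) = 1
U(t) = t²
S(A) = 1/25 - 4/A (S(A) = -4/A + 1/(-5)² = -4/A + 1/25 = 1/25 - 4/A)
X(x, l) = -99/(25*l) (X(x, l) = ((1/25)*(-100 + 1)/1)/l = ((1/25)*1*(-99))/l = -99/(25*l))
-1137*(676 + X(-13, 30)) = -1137*(676 - 99/25/30) = -1137*(676 - 99/25*1/30) = -1137*(676 - 33/250) = -1137*168967/250 = -192115479/250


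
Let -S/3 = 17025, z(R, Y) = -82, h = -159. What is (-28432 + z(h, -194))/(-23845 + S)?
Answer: 14257/37460 ≈ 0.38059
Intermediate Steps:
S = -51075 (S = -3*17025 = -51075)
(-28432 + z(h, -194))/(-23845 + S) = (-28432 - 82)/(-23845 - 51075) = -28514/(-74920) = -28514*(-1/74920) = 14257/37460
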